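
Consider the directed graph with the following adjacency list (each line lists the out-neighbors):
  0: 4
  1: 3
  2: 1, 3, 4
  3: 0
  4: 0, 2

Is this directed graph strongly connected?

From 1 we can reach every vertex (0, 1, 2, 3, 4), and every vertex can reach 1 (0, 1, 2, 3, 4). So the whole graph is one strongly connected component.

Yes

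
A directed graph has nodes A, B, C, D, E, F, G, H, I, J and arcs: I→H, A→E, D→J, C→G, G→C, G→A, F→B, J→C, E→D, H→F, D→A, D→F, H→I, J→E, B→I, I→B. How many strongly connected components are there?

{A, C, D, E, G, J} are all mutually reachable — one SCC of size 6.
{B, F, H, I} are all mutually reachable — one SCC of size 4.
That gives 2 strongly connected components.

2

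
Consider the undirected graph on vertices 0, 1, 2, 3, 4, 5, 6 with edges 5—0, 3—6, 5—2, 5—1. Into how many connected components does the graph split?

3

4 is isolated — a component by itself.
Starting from 3 we can reach 3, 6. That is one component of size 2.
Starting from 0 we can reach 0, 1, 2, 5. That is one component of size 4.
Total: 3 components.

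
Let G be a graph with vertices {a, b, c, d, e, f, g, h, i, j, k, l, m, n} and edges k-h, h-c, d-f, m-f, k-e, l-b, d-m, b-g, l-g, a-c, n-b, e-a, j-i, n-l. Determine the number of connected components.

4

Starting from i we can reach i, j. That is one component of size 2.
Starting from d we can reach d, f, m. That is one component of size 3.
Starting from b we can reach b, g, l, n. That is one component of size 4.
Starting from a we can reach a, c, e, h, k. That is one component of size 5.
Total: 4 components.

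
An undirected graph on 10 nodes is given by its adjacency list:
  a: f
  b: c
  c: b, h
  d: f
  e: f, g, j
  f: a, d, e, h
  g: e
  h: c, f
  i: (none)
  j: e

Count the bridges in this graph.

removing c-h disconnects c from h; removing d-f disconnects d from f; removing e-g disconnects e from g; removing e-j disconnects e from j — these are bridges.
In total 8 edges are bridges.

8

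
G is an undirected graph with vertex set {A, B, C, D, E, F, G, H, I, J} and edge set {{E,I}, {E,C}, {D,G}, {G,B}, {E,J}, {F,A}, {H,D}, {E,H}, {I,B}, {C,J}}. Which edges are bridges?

The edges on the cycle E-C-J-E are not bridges since each lies on that cycle.
But removing F–A disconnects F from A — this is a bridge.

A-F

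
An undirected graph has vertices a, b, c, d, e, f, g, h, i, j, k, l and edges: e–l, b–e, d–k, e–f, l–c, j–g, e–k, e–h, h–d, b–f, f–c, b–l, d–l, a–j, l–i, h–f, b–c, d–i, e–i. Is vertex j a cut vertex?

Deleting j raises the number of components from 2 to 3, so j is a cut vertex.

Yes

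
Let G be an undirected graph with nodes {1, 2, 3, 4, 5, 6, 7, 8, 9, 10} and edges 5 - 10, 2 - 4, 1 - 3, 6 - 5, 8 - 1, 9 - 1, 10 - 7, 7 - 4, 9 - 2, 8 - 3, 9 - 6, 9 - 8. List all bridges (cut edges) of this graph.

none

The edges on the cycle 9-8-3-1-9 are not bridges since each lies on that cycle.
Every edge lies on some cycle, so there are no bridges.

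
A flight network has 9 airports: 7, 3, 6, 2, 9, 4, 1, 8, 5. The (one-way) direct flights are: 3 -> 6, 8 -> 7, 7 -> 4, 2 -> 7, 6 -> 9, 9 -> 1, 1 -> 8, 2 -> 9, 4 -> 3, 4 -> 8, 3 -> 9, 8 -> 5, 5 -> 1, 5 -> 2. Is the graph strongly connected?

Yes

From 4 we can reach every vertex (1, 2, 3, 4, 5, 6, 7, 8, 9), and every vertex can reach 4 (1, 2, 3, 4, 5, 6, 7, 8, 9). So the whole graph is one strongly connected component.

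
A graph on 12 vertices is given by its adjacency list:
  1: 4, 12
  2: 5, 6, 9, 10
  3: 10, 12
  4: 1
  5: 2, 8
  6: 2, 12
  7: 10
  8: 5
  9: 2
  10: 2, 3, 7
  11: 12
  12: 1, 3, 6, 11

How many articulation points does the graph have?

5

Removing 1 increases the component count from 1 to 2, so 1 is a cut vertex.
Removing 2 increases the component count from 1 to 3, so 2 is a cut vertex.
Removing 5 increases the component count from 1 to 2, so 5 is a cut vertex.
Likewise 10, 12 are cut vertices.
By contrast removing 4 leaves 1 component; it is not a cut vertex. No other vertex is a cut vertex either.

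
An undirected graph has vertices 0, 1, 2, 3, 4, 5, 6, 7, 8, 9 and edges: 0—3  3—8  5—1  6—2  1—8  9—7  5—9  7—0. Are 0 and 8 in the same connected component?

Yes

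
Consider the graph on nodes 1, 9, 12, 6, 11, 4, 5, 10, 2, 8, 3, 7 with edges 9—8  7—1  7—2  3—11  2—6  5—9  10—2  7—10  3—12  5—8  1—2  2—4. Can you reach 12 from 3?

From 3 we can reach 3, 11, 12, which includes 12.

Yes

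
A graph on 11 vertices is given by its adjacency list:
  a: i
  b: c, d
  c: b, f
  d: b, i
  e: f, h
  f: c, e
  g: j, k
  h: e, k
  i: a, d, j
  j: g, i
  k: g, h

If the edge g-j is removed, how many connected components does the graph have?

g and j are still connected via g-k-h-e-f-c-b-d-i-j, so the component count stays at 1.

1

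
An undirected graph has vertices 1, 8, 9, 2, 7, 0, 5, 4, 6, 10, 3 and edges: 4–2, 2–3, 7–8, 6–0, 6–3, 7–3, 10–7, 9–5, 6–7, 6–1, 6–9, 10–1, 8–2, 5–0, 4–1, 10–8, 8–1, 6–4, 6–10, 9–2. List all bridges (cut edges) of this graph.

none

The edges on the cycle 6-9-5-0-6 are not bridges since each lies on that cycle.
Every edge lies on some cycle, so there are no bridges.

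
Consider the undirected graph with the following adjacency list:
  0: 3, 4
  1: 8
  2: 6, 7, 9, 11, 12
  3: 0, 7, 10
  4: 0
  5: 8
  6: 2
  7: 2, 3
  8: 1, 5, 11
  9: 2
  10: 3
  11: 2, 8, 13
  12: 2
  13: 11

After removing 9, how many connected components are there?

With 9 gone, the remaining components are: {0, 1, 2, 3, 4, 5, 6, 7, 8, 10, 11, 12, 13}.
That is 1 component.

1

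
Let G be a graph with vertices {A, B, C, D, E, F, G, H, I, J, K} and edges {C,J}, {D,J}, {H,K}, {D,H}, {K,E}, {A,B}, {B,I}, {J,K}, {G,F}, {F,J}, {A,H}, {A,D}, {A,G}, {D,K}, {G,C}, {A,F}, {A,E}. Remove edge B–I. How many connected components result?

2

Before removal there is 1 component.
B–I is a bridge — removing it separates B's side from I's side.
After removal: 2 components.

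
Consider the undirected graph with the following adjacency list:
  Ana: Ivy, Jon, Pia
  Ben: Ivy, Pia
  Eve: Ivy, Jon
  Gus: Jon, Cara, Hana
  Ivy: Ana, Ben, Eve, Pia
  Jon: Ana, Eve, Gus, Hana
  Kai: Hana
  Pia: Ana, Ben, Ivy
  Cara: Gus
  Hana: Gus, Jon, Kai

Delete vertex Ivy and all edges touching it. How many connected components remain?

1

With Ivy gone, the remaining components are: {Ana, Ben, Eve, Gus, Jon, Kai, Pia, Cara, Hana}.
That is 1 component.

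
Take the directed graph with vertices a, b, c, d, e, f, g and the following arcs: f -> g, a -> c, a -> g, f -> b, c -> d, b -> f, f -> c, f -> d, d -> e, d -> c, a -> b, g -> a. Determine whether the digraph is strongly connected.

No

There is no directed path from e to f, so the graph is not strongly connected.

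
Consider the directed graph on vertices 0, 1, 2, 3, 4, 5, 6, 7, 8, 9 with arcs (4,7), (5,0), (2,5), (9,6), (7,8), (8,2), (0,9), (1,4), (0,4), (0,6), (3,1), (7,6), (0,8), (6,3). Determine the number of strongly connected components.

{0, 1, 2, 3, 4, 5, 6, 7, 8, 9} are all mutually reachable — one SCC of size 10.
That gives 1 strongly connected component.

1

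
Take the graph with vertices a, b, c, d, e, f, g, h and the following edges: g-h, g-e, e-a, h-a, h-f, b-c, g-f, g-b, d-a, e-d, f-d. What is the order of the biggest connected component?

8

Starting from a we can reach a, b, c, d, e, f, g, h. That is one component of size 8.
The largest has 8 vertices.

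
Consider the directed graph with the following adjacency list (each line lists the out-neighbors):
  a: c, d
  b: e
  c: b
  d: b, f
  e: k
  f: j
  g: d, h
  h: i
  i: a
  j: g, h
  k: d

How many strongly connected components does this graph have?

1

{a, b, c, d, e, f, g, h, i, j, k} are all mutually reachable — one SCC of size 11.
That gives 1 strongly connected component.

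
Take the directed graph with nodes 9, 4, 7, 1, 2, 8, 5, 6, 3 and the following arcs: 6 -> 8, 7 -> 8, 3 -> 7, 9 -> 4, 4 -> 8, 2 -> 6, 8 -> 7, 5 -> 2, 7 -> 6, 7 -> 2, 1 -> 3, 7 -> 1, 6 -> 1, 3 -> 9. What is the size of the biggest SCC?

8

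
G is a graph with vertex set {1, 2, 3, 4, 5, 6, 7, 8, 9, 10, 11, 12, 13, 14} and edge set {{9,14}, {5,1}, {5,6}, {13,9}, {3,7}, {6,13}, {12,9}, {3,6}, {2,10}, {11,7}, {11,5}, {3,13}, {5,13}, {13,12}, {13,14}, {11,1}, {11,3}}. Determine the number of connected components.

4

4 is isolated — a component by itself.
8 is isolated — a component by itself.
Starting from 2 we can reach 2, 10. That is one component of size 2.
Starting from 1 we can reach 1, 3, 5, 6, 7, 9, 11, 12, 13, 14. That is one component of size 10.
Total: 4 components.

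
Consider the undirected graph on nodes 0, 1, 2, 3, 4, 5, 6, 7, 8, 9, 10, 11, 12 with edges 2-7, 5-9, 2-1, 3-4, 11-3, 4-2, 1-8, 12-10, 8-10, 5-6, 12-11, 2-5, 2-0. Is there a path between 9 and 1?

From 9 we can reach 0, 1, 2, 3, 4, 5, 6, 7, 8, 9, 10, 11, 12, which includes 1.

Yes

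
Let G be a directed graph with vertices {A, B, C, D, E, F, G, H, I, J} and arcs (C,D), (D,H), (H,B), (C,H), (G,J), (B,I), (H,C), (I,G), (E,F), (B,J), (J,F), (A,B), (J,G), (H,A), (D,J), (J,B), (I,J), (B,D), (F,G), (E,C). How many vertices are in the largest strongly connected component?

9

{A, B, C, D, F, G, H, I, J} are all mutually reachable — one SCC of size 9.
{E} is an SCC by itself.
The largest has 9 vertices.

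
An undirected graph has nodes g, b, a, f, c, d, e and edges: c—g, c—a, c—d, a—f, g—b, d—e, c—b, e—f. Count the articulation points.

1

Removing c increases the component count from 1 to 2, so c is a cut vertex.
By contrast removing e leaves 1 component; it is not a cut vertex. No other vertex is a cut vertex either.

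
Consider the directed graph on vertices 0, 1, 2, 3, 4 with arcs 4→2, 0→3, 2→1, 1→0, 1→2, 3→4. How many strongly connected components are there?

{0, 1, 2, 3, 4} are all mutually reachable — one SCC of size 5.
That gives 1 strongly connected component.

1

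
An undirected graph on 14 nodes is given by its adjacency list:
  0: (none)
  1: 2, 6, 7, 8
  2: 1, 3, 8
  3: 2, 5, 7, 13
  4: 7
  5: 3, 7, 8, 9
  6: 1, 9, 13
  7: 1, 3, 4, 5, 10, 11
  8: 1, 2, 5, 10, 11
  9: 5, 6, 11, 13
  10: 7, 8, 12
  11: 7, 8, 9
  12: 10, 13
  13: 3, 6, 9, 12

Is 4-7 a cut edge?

Yes

Removing 4-7 leaves no path between 4 and 7: the component count goes from 2 to 3. So it is a bridge.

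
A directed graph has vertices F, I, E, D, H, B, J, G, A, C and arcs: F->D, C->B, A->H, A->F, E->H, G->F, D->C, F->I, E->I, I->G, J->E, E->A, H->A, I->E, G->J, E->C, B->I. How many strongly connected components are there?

1

{A, B, C, D, E, F, G, H, I, J} are all mutually reachable — one SCC of size 10.
That gives 1 strongly connected component.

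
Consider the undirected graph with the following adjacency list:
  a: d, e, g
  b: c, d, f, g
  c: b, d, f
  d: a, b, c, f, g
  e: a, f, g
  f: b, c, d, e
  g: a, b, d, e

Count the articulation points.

0

Removing b, for instance, still leaves 1 component. No single vertex removal increases the component count — the graph has no articulation points.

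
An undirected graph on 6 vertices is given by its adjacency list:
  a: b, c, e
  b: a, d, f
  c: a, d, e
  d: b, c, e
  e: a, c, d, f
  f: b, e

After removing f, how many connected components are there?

1

With f gone, the remaining components are: {a, b, c, d, e}.
That is 1 component.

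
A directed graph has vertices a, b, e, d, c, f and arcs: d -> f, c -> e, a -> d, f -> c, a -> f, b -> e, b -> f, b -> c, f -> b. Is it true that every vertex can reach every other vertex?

There is no directed path from c to f, so the graph is not strongly connected.

No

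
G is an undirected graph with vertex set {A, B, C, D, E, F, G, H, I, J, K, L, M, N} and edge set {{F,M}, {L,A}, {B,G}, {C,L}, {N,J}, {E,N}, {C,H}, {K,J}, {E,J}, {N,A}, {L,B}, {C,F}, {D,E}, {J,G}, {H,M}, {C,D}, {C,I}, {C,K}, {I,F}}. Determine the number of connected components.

Starting from A we can reach A, B, C, D, E, F, G, H, I, J, K, L, M, N. That is one component of size 14.
Total: 1 component.

1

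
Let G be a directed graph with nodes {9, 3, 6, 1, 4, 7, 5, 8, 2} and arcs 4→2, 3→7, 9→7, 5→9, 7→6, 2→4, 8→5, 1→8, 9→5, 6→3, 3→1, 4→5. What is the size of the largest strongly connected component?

{1, 3, 5, 6, 7, 8, 9} are all mutually reachable — one SCC of size 7.
{2, 4} are all mutually reachable — one SCC of size 2.
The largest has 7 vertices.

7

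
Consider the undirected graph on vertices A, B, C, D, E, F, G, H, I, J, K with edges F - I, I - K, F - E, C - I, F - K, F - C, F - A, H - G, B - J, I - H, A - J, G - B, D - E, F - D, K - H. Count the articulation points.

Removing F increases the component count from 1 to 2, so F is a cut vertex.
By contrast removing B leaves 1 component; it is not a cut vertex. No other vertex is a cut vertex either.

1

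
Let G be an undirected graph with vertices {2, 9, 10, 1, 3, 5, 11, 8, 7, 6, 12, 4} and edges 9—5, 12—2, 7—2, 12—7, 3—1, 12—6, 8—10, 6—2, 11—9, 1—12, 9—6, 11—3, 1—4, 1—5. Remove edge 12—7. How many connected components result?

2

12 and 7 are still connected via 12-2-7, so the component count stays at 2.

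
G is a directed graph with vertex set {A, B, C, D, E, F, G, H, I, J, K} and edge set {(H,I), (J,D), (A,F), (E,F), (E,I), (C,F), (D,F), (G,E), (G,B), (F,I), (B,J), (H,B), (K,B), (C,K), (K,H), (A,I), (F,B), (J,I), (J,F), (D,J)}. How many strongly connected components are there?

{B, D, F, J} are all mutually reachable — one SCC of size 4.
{C} is an SCC by itself.
{H} is an SCC by itself.
{E} is an SCC by itself.
{G} is an SCC by itself.
(and 3 more singleton SCCs)
That gives 8 strongly connected components.

8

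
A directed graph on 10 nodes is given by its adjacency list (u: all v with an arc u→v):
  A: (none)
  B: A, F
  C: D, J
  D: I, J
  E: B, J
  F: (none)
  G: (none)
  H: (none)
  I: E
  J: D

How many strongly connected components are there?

7

{D, E, I, J} are all mutually reachable — one SCC of size 4.
{G} is an SCC by itself.
{F} is an SCC by itself.
{A} is an SCC by itself.
{H} is an SCC by itself.
(and 2 more singleton SCCs)
That gives 7 strongly connected components.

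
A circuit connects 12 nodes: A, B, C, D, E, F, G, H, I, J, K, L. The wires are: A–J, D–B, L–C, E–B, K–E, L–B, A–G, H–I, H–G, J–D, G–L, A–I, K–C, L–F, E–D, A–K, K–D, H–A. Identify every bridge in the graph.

The edges on the cycle K-E-B-D-K are not bridges since each lies on that cycle.
But removing L–F disconnects L from F — this is a bridge.

F-L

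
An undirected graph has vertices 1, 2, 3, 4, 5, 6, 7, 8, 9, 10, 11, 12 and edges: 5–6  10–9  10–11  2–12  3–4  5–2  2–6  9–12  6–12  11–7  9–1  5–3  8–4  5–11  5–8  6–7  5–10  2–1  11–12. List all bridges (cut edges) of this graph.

none

The edges on the cycle 5-3-4-8-5 are not bridges since each lies on that cycle.
Every edge lies on some cycle, so there are no bridges.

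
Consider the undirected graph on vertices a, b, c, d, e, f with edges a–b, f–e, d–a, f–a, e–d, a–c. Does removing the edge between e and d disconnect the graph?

After removing e–d, the path e-f-a-d still connects them, so the edge is not a bridge.

No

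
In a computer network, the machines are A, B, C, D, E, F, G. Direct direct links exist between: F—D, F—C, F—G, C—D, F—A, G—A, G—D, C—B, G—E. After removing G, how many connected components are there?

With G gone, the remaining components are: {E}; {A, B, C, D, F}.
That is 2 components.

2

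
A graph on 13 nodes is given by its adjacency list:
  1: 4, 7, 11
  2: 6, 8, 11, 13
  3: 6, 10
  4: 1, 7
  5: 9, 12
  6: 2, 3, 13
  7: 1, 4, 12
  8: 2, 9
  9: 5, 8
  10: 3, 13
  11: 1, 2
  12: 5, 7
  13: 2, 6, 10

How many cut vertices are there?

1

Removing 2 increases the component count from 1 to 2, so 2 is a cut vertex.
By contrast removing 4 leaves 1 component; it is not a cut vertex. No other vertex is a cut vertex either.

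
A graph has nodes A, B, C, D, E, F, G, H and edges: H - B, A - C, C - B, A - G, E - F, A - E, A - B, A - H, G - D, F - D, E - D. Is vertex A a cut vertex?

Deleting A raises the number of components from 1 to 2, so A is a cut vertex.

Yes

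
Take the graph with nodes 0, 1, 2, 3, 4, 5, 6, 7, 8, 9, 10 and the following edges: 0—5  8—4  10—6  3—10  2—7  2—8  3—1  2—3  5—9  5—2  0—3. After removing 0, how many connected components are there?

1

With 0 gone, the remaining components are: {1, 2, 3, 4, 5, 6, 7, 8, 9, 10}.
That is 1 component.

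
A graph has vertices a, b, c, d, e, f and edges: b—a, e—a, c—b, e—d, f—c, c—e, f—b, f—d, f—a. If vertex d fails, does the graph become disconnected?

Deleting d leaves 1 component (was 1) (its neighbors e, f remain connected to each other), so d is not a cut vertex.

No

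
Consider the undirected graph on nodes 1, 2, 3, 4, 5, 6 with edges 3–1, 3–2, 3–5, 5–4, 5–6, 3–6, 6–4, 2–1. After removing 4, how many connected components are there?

1

With 4 gone, the remaining components are: {1, 2, 3, 5, 6}.
That is 1 component.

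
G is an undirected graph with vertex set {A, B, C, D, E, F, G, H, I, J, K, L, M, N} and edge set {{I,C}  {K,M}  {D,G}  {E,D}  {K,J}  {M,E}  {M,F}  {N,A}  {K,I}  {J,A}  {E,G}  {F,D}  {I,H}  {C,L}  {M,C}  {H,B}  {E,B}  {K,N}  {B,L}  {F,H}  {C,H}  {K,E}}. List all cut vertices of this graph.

K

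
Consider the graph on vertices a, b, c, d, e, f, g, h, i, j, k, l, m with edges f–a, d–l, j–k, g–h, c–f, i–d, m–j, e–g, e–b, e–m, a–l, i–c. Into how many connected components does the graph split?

2

Starting from a we can reach a, c, d, f, i, l. That is one component of size 6.
Starting from b we can reach b, e, g, h, j, k, m. That is one component of size 7.
Total: 2 components.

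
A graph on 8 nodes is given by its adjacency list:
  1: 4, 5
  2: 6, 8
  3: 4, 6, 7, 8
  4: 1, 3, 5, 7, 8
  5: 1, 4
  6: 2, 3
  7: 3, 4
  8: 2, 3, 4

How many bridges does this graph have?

0

The edges on the cycle 4-5-1-4 are not bridges since each lies on that cycle.
Every edge lies on some cycle, so there are no bridges.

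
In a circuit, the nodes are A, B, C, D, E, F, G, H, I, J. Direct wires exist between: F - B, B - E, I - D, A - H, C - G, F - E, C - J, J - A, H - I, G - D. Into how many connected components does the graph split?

2

Starting from B we can reach B, E, F. That is one component of size 3.
Starting from A we can reach A, C, D, G, H, I, J. That is one component of size 7.
Total: 2 components.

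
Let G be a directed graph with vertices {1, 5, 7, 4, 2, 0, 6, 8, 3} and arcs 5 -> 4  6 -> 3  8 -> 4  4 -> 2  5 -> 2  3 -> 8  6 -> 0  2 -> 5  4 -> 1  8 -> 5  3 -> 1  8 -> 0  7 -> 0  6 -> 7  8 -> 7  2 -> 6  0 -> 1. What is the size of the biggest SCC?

{2, 3, 4, 5, 6, 8} are all mutually reachable — one SCC of size 6.
{1} is an SCC by itself.
{7} is an SCC by itself.
{0} is an SCC by itself.
The largest has 6 vertices.

6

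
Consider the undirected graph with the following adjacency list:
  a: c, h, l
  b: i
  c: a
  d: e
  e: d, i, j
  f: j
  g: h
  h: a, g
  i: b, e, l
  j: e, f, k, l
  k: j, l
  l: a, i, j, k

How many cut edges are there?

The edges on the cycle l-j-e-i-l are not bridges since each lies on that cycle.
But removing i-b disconnects i from b; removing h-a disconnects h from a; removing j-f disconnects j from f; removing h-g disconnects h from g — these are bridges.
In total 7 edges are bridges.

7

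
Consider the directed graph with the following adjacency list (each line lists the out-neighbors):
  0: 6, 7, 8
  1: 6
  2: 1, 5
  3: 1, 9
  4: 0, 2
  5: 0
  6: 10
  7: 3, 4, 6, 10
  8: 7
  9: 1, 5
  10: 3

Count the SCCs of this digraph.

{0, 1, 2, 3, 4, 5, 6, 7, 8, 9, 10} are all mutually reachable — one SCC of size 11.
That gives 1 strongly connected component.

1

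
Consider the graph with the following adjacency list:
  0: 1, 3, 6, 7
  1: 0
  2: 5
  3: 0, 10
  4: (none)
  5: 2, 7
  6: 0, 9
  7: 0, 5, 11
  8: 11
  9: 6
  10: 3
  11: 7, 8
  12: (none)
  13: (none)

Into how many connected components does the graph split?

4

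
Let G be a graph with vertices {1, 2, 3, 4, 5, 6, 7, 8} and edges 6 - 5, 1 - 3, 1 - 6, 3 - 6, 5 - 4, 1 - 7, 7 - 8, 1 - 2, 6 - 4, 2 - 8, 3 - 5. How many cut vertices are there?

1

Removing 1 increases the component count from 1 to 2, so 1 is a cut vertex.
By contrast removing 7 leaves 1 component; it is not a cut vertex. No other vertex is a cut vertex either.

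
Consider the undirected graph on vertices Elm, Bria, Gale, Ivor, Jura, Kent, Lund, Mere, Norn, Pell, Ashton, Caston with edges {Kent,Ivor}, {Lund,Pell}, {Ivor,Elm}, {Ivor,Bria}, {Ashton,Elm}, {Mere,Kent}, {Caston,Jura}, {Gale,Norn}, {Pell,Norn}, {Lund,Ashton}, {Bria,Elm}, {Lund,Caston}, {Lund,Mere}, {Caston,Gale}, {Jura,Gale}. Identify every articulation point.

Lund

Removing Lund increases the component count from 1 to 2, so Lund is a cut vertex.
By contrast removing Mere leaves 1 component; it is not a cut vertex. No other vertex is a cut vertex either.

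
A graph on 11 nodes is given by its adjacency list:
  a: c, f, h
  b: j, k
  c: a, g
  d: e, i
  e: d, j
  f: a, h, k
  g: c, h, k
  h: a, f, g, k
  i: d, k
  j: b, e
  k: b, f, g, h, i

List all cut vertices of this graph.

Removing k increases the component count from 1 to 2, so k is a cut vertex.
By contrast removing f leaves 1 component; it is not a cut vertex. No other vertex is a cut vertex either.

k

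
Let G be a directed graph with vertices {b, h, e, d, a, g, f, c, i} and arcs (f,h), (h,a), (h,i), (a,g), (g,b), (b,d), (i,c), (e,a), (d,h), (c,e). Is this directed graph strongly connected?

There is no directed path from e to f, so the graph is not strongly connected.

No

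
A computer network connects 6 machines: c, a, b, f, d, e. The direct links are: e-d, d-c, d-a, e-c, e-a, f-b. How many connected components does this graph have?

Starting from b we can reach b, f. That is one component of size 2.
Starting from a we can reach a, c, d, e. That is one component of size 4.
Total: 2 components.

2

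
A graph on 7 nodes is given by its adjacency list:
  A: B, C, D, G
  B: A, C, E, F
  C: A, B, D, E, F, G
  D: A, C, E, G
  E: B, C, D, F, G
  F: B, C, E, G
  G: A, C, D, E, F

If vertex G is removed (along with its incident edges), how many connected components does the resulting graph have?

With G gone, the remaining components are: {A, B, C, D, E, F}.
That is 1 component.

1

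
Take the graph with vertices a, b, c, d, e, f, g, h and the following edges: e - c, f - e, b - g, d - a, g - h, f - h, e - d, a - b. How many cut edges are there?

1

The edges on the cycle f-e-d-a-b-g-h-f are not bridges since each lies on that cycle.
But removing e - c disconnects e from c — this is a bridge.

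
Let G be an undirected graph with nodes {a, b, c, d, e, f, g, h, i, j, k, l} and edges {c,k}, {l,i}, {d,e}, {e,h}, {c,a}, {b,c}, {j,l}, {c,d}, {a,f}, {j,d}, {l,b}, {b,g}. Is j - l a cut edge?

After removing j - l, the path j-d-c-b-l still connects them, so the edge is not a bridge.

No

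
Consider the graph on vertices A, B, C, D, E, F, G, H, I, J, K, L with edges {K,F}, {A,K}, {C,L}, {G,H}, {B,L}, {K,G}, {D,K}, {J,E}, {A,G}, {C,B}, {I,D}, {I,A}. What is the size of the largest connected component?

7

Starting from E we can reach E, J. That is one component of size 2.
Starting from B we can reach B, C, L. That is one component of size 3.
Starting from A we can reach A, D, F, G, H, I, K. That is one component of size 7.
The largest has 7 vertices.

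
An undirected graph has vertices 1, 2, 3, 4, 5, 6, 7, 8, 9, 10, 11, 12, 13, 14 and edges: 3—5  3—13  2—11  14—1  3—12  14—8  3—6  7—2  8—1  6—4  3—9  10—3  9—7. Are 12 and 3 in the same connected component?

From 12 we can reach 2, 3, 4, 5, 6, 7, 9, 10, 11, 12, 13, which includes 3.

Yes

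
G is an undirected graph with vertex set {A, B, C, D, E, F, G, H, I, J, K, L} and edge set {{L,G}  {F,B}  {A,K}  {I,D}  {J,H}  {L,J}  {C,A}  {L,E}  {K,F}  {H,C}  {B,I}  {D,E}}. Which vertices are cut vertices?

L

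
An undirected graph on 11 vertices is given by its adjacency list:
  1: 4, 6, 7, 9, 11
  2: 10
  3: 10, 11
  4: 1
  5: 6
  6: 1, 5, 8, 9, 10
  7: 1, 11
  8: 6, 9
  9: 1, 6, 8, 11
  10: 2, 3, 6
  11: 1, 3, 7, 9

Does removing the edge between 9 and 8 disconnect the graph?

No

After removing 9-8, the path 9-6-8 still connects them, so the edge is not a bridge.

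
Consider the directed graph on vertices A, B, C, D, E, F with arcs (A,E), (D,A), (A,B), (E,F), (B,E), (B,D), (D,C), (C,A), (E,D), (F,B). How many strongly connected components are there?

{A, B, C, D, E, F} are all mutually reachable — one SCC of size 6.
That gives 1 strongly connected component.

1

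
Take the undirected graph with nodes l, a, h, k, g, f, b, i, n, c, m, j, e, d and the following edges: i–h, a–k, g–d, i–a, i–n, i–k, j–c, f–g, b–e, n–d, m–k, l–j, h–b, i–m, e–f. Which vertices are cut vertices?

Removing i increases the component count from 2 to 3, so i is a cut vertex.
Removing j increases the component count from 2 to 3, so j is a cut vertex.
By contrast removing k leaves 2 components; it is not a cut vertex. No other vertex is a cut vertex either.

i, j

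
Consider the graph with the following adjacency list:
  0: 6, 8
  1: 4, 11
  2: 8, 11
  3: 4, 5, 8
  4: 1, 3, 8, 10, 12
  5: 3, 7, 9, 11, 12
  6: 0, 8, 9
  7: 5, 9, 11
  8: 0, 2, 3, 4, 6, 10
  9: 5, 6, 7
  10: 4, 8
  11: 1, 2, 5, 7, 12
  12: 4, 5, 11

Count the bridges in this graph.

The edges on the cycle 8-0-6-8 are not bridges since each lies on that cycle.
Every edge lies on some cycle, so there are no bridges.

0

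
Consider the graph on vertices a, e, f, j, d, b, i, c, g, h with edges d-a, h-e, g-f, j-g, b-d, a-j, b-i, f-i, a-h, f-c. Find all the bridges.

The edges on the cycle b-d-a-j-g-f-i-b are not bridges since each lies on that cycle.
But removing c-f disconnects c from f; removing a-h disconnects a from h; removing e-h disconnects e from h — these are bridges.

a-h, c-f, e-h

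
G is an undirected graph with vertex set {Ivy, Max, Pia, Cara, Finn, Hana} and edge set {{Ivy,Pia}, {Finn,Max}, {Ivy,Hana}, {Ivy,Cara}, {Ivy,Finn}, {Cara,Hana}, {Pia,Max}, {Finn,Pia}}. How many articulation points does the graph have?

Removing Ivy increases the component count from 1 to 2, so Ivy is a cut vertex.
By contrast removing Pia leaves 1 component; it is not a cut vertex. No other vertex is a cut vertex either.

1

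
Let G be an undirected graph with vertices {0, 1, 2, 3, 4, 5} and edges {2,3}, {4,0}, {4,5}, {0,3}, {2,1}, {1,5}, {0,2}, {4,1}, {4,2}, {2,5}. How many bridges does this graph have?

The edges on the cycle 4-0-3-2-4 are not bridges since each lies on that cycle.
Every edge lies on some cycle, so there are no bridges.

0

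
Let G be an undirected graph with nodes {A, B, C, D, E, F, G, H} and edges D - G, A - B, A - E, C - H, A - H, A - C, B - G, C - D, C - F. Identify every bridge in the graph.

The edges on the cycle A-C-D-G-B-A are not bridges since each lies on that cycle.
But removing A - E disconnects A from E; removing F - C disconnects F from C — these are bridges.

A-E, C-F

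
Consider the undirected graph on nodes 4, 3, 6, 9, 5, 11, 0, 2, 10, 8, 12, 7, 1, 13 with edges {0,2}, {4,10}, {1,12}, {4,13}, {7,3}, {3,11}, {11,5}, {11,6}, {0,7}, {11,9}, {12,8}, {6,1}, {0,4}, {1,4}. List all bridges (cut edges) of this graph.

The edges on the cycle 0-7-3-11-6-1-4-0 are not bridges since each lies on that cycle.
But removing 11 - 9 disconnects 11 from 9; removing 12 - 1 disconnects 12 from 1; removing 5 - 11 disconnects 5 from 11; removing 13 - 4 disconnects 13 from 4 — these are bridges.
In total 7 edges are bridges.

0-2, 1-12, 10-4, 11-5, 11-9, 12-8, 13-4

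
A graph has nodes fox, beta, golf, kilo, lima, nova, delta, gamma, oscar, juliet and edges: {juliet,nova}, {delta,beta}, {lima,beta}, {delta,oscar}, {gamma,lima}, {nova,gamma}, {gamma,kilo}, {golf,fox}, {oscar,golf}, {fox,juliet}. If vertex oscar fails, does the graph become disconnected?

Deleting oscar leaves 1 component (was 1) (its neighbors golf, delta remain connected to each other), so oscar is not a cut vertex.

No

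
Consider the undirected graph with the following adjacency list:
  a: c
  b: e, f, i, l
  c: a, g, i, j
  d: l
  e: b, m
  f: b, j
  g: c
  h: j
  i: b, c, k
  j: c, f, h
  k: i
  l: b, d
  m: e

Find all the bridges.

a-c, b-e, b-l, c-g, d-l, e-m, h-j, i-k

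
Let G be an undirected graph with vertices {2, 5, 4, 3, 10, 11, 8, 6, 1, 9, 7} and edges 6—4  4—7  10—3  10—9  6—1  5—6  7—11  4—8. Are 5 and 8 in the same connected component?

Yes

From 5 we can reach 1, 4, 5, 6, 7, 8, 11, which includes 8.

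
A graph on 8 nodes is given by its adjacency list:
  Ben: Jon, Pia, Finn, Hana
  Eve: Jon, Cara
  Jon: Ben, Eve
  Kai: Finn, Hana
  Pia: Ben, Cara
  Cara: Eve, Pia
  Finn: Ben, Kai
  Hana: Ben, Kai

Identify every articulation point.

Removing Ben increases the component count from 1 to 2, so Ben is a cut vertex.
By contrast removing Kai leaves 1 component; it is not a cut vertex. No other vertex is a cut vertex either.

Ben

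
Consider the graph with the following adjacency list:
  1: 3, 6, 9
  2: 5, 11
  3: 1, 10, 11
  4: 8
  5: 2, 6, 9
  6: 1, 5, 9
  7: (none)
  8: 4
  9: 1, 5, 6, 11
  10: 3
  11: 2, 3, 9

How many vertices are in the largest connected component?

8

7 is isolated — a component by itself.
Starting from 4 we can reach 4, 8. That is one component of size 2.
Starting from 1 we can reach 1, 2, 3, 5, 6, 9, 10, 11. That is one component of size 8.
The largest has 8 vertices.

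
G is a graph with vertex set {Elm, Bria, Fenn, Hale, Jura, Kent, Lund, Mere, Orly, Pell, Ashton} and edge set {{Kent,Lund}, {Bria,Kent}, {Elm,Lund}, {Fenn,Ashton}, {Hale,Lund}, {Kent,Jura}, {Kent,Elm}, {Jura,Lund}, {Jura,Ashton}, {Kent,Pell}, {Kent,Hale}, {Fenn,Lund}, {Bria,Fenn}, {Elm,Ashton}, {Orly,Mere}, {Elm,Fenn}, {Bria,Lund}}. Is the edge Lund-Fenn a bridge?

After removing Lund-Fenn, the path Lund-Bria-Fenn still connects them, so the edge is not a bridge.

No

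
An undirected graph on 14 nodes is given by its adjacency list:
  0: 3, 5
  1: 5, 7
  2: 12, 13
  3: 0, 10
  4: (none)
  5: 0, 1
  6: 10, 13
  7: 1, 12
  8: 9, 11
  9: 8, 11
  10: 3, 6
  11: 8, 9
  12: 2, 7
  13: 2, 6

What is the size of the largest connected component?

10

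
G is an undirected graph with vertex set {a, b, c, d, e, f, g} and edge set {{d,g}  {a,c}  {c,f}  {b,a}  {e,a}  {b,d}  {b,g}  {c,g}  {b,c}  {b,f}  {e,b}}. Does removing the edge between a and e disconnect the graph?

No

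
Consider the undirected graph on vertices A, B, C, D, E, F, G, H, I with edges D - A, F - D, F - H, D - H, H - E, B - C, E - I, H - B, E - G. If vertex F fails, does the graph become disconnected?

Deleting F leaves 1 component (was 1) (its neighbors D, H remain connected to each other), so F is not a cut vertex.

No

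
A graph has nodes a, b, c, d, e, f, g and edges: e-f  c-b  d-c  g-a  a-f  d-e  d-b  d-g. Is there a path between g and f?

From g we can reach a, b, c, d, e, f, g, which includes f.

Yes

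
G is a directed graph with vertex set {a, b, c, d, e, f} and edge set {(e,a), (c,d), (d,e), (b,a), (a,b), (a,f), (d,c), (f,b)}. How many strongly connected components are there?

3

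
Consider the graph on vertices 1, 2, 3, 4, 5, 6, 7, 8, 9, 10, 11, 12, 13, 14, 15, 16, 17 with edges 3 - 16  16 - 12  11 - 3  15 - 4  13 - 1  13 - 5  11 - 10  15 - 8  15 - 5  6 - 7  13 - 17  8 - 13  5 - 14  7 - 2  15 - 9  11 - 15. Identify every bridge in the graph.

The edges on the cycle 15-8-13-5-15 are not bridges since each lies on that cycle.
But removing 1 - 13 disconnects 1 from 13; removing 10 - 11 disconnects 10 from 11; removing 15 - 11 disconnects 15 from 11; removing 5 - 14 disconnects 5 from 14 — these are bridges.
In total 12 edges are bridges.

1-13, 10-11, 11-15, 11-3, 12-16, 13-17, 14-5, 15-4, 15-9, 16-3, 2-7, 6-7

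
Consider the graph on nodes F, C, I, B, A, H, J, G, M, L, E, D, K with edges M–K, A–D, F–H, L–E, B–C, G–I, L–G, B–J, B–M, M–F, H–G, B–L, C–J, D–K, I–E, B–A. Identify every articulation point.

B

Removing B increases the component count from 1 to 2, so B is a cut vertex.
By contrast removing G leaves 1 component; it is not a cut vertex. No other vertex is a cut vertex either.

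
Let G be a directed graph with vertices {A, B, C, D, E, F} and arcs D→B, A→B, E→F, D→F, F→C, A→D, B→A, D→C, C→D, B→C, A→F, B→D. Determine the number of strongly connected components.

2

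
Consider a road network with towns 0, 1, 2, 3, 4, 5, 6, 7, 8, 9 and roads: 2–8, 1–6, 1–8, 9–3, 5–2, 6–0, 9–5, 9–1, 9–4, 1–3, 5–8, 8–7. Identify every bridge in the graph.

0-6, 1-6, 4-9, 7-8

The edges on the cycle 5-2-8-5 are not bridges since each lies on that cycle.
But removing 8–7 disconnects 8 from 7; removing 6–0 disconnects 6 from 0; removing 6–1 disconnects 6 from 1; removing 4–9 disconnects 4 from 9 — these are bridges.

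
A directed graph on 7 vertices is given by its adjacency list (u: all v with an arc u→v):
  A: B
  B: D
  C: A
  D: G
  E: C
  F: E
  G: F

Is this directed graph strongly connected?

Yes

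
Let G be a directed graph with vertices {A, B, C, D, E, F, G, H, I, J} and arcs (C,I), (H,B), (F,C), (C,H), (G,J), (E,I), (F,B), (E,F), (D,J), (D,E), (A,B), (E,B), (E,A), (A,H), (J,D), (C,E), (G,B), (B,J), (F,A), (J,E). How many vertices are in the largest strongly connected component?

{A, B, C, D, E, F, H, J} are all mutually reachable — one SCC of size 8.
{I} is an SCC by itself.
{G} is an SCC by itself.
The largest has 8 vertices.

8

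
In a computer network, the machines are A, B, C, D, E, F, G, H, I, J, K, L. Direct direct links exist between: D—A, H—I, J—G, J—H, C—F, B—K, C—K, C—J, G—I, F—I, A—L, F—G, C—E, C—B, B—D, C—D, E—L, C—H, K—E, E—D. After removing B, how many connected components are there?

1

With B gone, the remaining components are: {A, C, D, E, F, G, H, I, J, K, L}.
That is 1 component.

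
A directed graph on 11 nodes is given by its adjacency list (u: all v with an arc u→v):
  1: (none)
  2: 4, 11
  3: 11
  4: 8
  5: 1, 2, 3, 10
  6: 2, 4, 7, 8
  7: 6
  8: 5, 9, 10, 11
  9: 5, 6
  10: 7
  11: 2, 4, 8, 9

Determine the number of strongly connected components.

2

{2, 3, 4, 5, 6, 7, 8, 9, 10, 11} are all mutually reachable — one SCC of size 10.
{1} is an SCC by itself.
That gives 2 strongly connected components.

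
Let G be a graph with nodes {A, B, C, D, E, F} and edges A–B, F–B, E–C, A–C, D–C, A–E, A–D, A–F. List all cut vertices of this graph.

Removing A increases the component count from 1 to 2, so A is a cut vertex.
By contrast removing F leaves 1 component; it is not a cut vertex. No other vertex is a cut vertex either.

A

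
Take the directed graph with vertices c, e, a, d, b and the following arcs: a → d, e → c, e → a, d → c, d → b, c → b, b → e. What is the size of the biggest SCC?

5

{a, b, c, d, e} are all mutually reachable — one SCC of size 5.
The largest has 5 vertices.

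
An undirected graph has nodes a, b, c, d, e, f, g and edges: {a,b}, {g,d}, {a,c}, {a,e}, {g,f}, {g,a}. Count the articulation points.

2

Removing a increases the component count from 1 to 4, so a is a cut vertex.
Removing g increases the component count from 1 to 3, so g is a cut vertex.
By contrast removing c leaves 1 component; it is not a cut vertex. No other vertex is a cut vertex either.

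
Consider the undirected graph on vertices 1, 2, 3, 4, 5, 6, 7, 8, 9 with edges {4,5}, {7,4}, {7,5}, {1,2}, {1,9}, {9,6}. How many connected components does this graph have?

3 is isolated — a component by itself.
8 is isolated — a component by itself.
Starting from 4 we can reach 4, 5, 7. That is one component of size 3.
Starting from 1 we can reach 1, 2, 6, 9. That is one component of size 4.
Total: 4 components.

4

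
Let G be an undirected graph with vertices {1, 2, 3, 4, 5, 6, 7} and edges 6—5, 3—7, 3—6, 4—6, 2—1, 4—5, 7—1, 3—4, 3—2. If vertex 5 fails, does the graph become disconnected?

Deleting 5 leaves 1 component (was 1) (its neighbors 4, 6 remain connected to each other), so 5 is not a cut vertex.

No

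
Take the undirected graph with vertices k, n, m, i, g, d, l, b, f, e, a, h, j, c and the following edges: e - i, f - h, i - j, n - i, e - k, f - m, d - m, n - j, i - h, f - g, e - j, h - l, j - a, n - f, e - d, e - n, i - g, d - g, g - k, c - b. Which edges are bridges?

The edges on the cycle e-n-f-m-d-e are not bridges since each lies on that cycle.
But removing j - a disconnects j from a; removing c - b disconnects c from b; removing l - h disconnects l from h — these are bridges.

a-j, b-c, h-l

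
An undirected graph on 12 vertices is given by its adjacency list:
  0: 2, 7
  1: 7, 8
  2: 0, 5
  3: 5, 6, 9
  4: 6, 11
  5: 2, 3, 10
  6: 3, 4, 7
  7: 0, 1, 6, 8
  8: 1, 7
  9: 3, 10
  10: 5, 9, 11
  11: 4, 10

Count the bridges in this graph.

0

The edges on the cycle 7-1-8-7 are not bridges since each lies on that cycle.
Every edge lies on some cycle, so there are no bridges.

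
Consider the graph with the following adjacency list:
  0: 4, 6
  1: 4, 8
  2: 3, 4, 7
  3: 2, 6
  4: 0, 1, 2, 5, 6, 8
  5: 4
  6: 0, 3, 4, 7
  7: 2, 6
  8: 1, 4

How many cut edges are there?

1

The edges on the cycle 4-1-8-4 are not bridges since each lies on that cycle.
But removing 5-4 disconnects 5 from 4 — this is a bridge.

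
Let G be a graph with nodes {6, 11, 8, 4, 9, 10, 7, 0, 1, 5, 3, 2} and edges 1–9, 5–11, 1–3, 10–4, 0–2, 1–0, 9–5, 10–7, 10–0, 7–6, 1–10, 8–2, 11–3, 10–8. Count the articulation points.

Removing 1 increases the component count from 1 to 2, so 1 is a cut vertex.
Removing 7 increases the component count from 1 to 2, so 7 is a cut vertex.
Removing 10 increases the component count from 1 to 3, so 10 is a cut vertex.
By contrast removing 4 leaves 1 component; it is not a cut vertex. No other vertex is a cut vertex either.

3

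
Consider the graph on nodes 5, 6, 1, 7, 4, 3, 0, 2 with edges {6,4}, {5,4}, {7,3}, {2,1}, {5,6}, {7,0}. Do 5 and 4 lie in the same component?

From 5 we can reach 4, 5, 6, which includes 4.

Yes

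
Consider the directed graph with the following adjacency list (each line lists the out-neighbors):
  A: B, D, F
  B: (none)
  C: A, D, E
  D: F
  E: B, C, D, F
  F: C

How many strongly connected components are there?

{A, C, D, E, F} are all mutually reachable — one SCC of size 5.
{B} is an SCC by itself.
That gives 2 strongly connected components.

2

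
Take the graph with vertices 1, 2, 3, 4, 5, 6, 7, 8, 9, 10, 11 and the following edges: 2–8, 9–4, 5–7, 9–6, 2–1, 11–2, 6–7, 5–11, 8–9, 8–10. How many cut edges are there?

3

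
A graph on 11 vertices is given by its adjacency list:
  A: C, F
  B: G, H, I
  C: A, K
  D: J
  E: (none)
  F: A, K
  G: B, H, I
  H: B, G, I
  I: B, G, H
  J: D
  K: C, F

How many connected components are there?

4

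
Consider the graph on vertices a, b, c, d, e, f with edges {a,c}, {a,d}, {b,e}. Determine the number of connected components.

f is isolated — a component by itself.
Starting from b we can reach b, e. That is one component of size 2.
Starting from a we can reach a, c, d. That is one component of size 3.
Total: 3 components.

3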